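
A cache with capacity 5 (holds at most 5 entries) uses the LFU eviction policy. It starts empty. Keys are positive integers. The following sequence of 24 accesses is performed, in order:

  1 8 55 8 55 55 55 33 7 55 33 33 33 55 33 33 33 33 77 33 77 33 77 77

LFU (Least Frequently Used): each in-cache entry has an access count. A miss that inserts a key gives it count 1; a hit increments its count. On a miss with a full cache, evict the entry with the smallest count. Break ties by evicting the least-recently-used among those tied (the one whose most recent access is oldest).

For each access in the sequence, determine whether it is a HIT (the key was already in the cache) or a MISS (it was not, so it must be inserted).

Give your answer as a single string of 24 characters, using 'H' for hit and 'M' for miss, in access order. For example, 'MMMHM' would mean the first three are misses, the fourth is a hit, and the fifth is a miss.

LFU simulation (capacity=5):
  1. access 1: MISS. Cache: [1(c=1)]
  2. access 8: MISS. Cache: [1(c=1) 8(c=1)]
  3. access 55: MISS. Cache: [1(c=1) 8(c=1) 55(c=1)]
  4. access 8: HIT, count now 2. Cache: [1(c=1) 55(c=1) 8(c=2)]
  5. access 55: HIT, count now 2. Cache: [1(c=1) 8(c=2) 55(c=2)]
  6. access 55: HIT, count now 3. Cache: [1(c=1) 8(c=2) 55(c=3)]
  7. access 55: HIT, count now 4. Cache: [1(c=1) 8(c=2) 55(c=4)]
  8. access 33: MISS. Cache: [1(c=1) 33(c=1) 8(c=2) 55(c=4)]
  9. access 7: MISS. Cache: [1(c=1) 33(c=1) 7(c=1) 8(c=2) 55(c=4)]
  10. access 55: HIT, count now 5. Cache: [1(c=1) 33(c=1) 7(c=1) 8(c=2) 55(c=5)]
  11. access 33: HIT, count now 2. Cache: [1(c=1) 7(c=1) 8(c=2) 33(c=2) 55(c=5)]
  12. access 33: HIT, count now 3. Cache: [1(c=1) 7(c=1) 8(c=2) 33(c=3) 55(c=5)]
  13. access 33: HIT, count now 4. Cache: [1(c=1) 7(c=1) 8(c=2) 33(c=4) 55(c=5)]
  14. access 55: HIT, count now 6. Cache: [1(c=1) 7(c=1) 8(c=2) 33(c=4) 55(c=6)]
  15. access 33: HIT, count now 5. Cache: [1(c=1) 7(c=1) 8(c=2) 33(c=5) 55(c=6)]
  16. access 33: HIT, count now 6. Cache: [1(c=1) 7(c=1) 8(c=2) 55(c=6) 33(c=6)]
  17. access 33: HIT, count now 7. Cache: [1(c=1) 7(c=1) 8(c=2) 55(c=6) 33(c=7)]
  18. access 33: HIT, count now 8. Cache: [1(c=1) 7(c=1) 8(c=2) 55(c=6) 33(c=8)]
  19. access 77: MISS, evict 1(c=1). Cache: [7(c=1) 77(c=1) 8(c=2) 55(c=6) 33(c=8)]
  20. access 33: HIT, count now 9. Cache: [7(c=1) 77(c=1) 8(c=2) 55(c=6) 33(c=9)]
  21. access 77: HIT, count now 2. Cache: [7(c=1) 8(c=2) 77(c=2) 55(c=6) 33(c=9)]
  22. access 33: HIT, count now 10. Cache: [7(c=1) 8(c=2) 77(c=2) 55(c=6) 33(c=10)]
  23. access 77: HIT, count now 3. Cache: [7(c=1) 8(c=2) 77(c=3) 55(c=6) 33(c=10)]
  24. access 77: HIT, count now 4. Cache: [7(c=1) 8(c=2) 77(c=4) 55(c=6) 33(c=10)]
Total: 18 hits, 6 misses, 1 evictions

Answer: MMMHHHHMMHHHHHHHHHMHHHHH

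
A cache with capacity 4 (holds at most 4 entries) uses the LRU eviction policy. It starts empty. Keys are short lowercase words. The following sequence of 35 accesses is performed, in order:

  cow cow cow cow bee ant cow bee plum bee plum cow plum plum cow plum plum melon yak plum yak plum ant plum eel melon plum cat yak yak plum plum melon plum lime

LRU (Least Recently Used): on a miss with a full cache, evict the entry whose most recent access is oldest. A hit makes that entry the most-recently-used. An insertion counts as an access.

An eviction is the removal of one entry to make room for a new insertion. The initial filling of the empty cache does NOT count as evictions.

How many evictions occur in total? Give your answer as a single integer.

Answer: 8

Derivation:
LRU simulation (capacity=4):
  1. access cow: MISS. Cache (LRU->MRU): [cow]
  2. access cow: HIT. Cache (LRU->MRU): [cow]
  3. access cow: HIT. Cache (LRU->MRU): [cow]
  4. access cow: HIT. Cache (LRU->MRU): [cow]
  5. access bee: MISS. Cache (LRU->MRU): [cow bee]
  6. access ant: MISS. Cache (LRU->MRU): [cow bee ant]
  7. access cow: HIT. Cache (LRU->MRU): [bee ant cow]
  8. access bee: HIT. Cache (LRU->MRU): [ant cow bee]
  9. access plum: MISS. Cache (LRU->MRU): [ant cow bee plum]
  10. access bee: HIT. Cache (LRU->MRU): [ant cow plum bee]
  11. access plum: HIT. Cache (LRU->MRU): [ant cow bee plum]
  12. access cow: HIT. Cache (LRU->MRU): [ant bee plum cow]
  13. access plum: HIT. Cache (LRU->MRU): [ant bee cow plum]
  14. access plum: HIT. Cache (LRU->MRU): [ant bee cow plum]
  15. access cow: HIT. Cache (LRU->MRU): [ant bee plum cow]
  16. access plum: HIT. Cache (LRU->MRU): [ant bee cow plum]
  17. access plum: HIT. Cache (LRU->MRU): [ant bee cow plum]
  18. access melon: MISS, evict ant. Cache (LRU->MRU): [bee cow plum melon]
  19. access yak: MISS, evict bee. Cache (LRU->MRU): [cow plum melon yak]
  20. access plum: HIT. Cache (LRU->MRU): [cow melon yak plum]
  21. access yak: HIT. Cache (LRU->MRU): [cow melon plum yak]
  22. access plum: HIT. Cache (LRU->MRU): [cow melon yak plum]
  23. access ant: MISS, evict cow. Cache (LRU->MRU): [melon yak plum ant]
  24. access plum: HIT. Cache (LRU->MRU): [melon yak ant plum]
  25. access eel: MISS, evict melon. Cache (LRU->MRU): [yak ant plum eel]
  26. access melon: MISS, evict yak. Cache (LRU->MRU): [ant plum eel melon]
  27. access plum: HIT. Cache (LRU->MRU): [ant eel melon plum]
  28. access cat: MISS, evict ant. Cache (LRU->MRU): [eel melon plum cat]
  29. access yak: MISS, evict eel. Cache (LRU->MRU): [melon plum cat yak]
  30. access yak: HIT. Cache (LRU->MRU): [melon plum cat yak]
  31. access plum: HIT. Cache (LRU->MRU): [melon cat yak plum]
  32. access plum: HIT. Cache (LRU->MRU): [melon cat yak plum]
  33. access melon: HIT. Cache (LRU->MRU): [cat yak plum melon]
  34. access plum: HIT. Cache (LRU->MRU): [cat yak melon plum]
  35. access lime: MISS, evict cat. Cache (LRU->MRU): [yak melon plum lime]
Total: 23 hits, 12 misses, 8 evictions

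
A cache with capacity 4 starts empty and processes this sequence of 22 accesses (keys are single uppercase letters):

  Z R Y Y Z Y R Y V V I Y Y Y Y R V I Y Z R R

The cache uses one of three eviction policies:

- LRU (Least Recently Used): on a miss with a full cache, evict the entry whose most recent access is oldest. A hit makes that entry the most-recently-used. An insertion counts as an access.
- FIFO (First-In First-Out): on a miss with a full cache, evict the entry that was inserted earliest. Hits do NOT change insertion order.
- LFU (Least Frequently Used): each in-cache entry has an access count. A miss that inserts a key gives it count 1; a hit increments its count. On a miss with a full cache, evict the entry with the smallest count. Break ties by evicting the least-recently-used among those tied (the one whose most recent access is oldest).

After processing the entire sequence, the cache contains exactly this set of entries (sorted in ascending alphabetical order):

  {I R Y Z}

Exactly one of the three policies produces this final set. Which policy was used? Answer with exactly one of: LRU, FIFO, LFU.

Simulating under each policy and comparing final sets:
  LRU: final set = {I R Y Z} -> MATCHES target
  FIFO: final set = {I R V Z} -> differs
  LFU: final set = {R V Y Z} -> differs
Only LRU produces the target set.

Answer: LRU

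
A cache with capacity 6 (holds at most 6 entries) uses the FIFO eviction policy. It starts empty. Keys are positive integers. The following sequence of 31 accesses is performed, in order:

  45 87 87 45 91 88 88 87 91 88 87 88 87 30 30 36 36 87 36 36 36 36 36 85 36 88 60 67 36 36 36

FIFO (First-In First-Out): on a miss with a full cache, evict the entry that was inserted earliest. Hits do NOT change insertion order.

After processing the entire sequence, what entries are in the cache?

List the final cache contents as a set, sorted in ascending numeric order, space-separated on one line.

Answer: 30 36 60 67 85 88

Derivation:
FIFO simulation (capacity=6):
  1. access 45: MISS. Cache (old->new): [45]
  2. access 87: MISS. Cache (old->new): [45 87]
  3. access 87: HIT. Cache (old->new): [45 87]
  4. access 45: HIT. Cache (old->new): [45 87]
  5. access 91: MISS. Cache (old->new): [45 87 91]
  6. access 88: MISS. Cache (old->new): [45 87 91 88]
  7. access 88: HIT. Cache (old->new): [45 87 91 88]
  8. access 87: HIT. Cache (old->new): [45 87 91 88]
  9. access 91: HIT. Cache (old->new): [45 87 91 88]
  10. access 88: HIT. Cache (old->new): [45 87 91 88]
  11. access 87: HIT. Cache (old->new): [45 87 91 88]
  12. access 88: HIT. Cache (old->new): [45 87 91 88]
  13. access 87: HIT. Cache (old->new): [45 87 91 88]
  14. access 30: MISS. Cache (old->new): [45 87 91 88 30]
  15. access 30: HIT. Cache (old->new): [45 87 91 88 30]
  16. access 36: MISS. Cache (old->new): [45 87 91 88 30 36]
  17. access 36: HIT. Cache (old->new): [45 87 91 88 30 36]
  18. access 87: HIT. Cache (old->new): [45 87 91 88 30 36]
  19. access 36: HIT. Cache (old->new): [45 87 91 88 30 36]
  20. access 36: HIT. Cache (old->new): [45 87 91 88 30 36]
  21. access 36: HIT. Cache (old->new): [45 87 91 88 30 36]
  22. access 36: HIT. Cache (old->new): [45 87 91 88 30 36]
  23. access 36: HIT. Cache (old->new): [45 87 91 88 30 36]
  24. access 85: MISS, evict 45. Cache (old->new): [87 91 88 30 36 85]
  25. access 36: HIT. Cache (old->new): [87 91 88 30 36 85]
  26. access 88: HIT. Cache (old->new): [87 91 88 30 36 85]
  27. access 60: MISS, evict 87. Cache (old->new): [91 88 30 36 85 60]
  28. access 67: MISS, evict 91. Cache (old->new): [88 30 36 85 60 67]
  29. access 36: HIT. Cache (old->new): [88 30 36 85 60 67]
  30. access 36: HIT. Cache (old->new): [88 30 36 85 60 67]
  31. access 36: HIT. Cache (old->new): [88 30 36 85 60 67]
Total: 22 hits, 9 misses, 3 evictions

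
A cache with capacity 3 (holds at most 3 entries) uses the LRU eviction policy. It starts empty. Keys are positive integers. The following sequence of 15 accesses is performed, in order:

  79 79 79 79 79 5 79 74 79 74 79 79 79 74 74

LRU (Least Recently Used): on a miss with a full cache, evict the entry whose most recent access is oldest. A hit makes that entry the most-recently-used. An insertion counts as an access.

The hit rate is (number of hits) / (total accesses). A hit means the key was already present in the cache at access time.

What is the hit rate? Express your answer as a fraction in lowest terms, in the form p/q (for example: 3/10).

LRU simulation (capacity=3):
  1. access 79: MISS. Cache (LRU->MRU): [79]
  2. access 79: HIT. Cache (LRU->MRU): [79]
  3. access 79: HIT. Cache (LRU->MRU): [79]
  4. access 79: HIT. Cache (LRU->MRU): [79]
  5. access 79: HIT. Cache (LRU->MRU): [79]
  6. access 5: MISS. Cache (LRU->MRU): [79 5]
  7. access 79: HIT. Cache (LRU->MRU): [5 79]
  8. access 74: MISS. Cache (LRU->MRU): [5 79 74]
  9. access 79: HIT. Cache (LRU->MRU): [5 74 79]
  10. access 74: HIT. Cache (LRU->MRU): [5 79 74]
  11. access 79: HIT. Cache (LRU->MRU): [5 74 79]
  12. access 79: HIT. Cache (LRU->MRU): [5 74 79]
  13. access 79: HIT. Cache (LRU->MRU): [5 74 79]
  14. access 74: HIT. Cache (LRU->MRU): [5 79 74]
  15. access 74: HIT. Cache (LRU->MRU): [5 79 74]
Total: 12 hits, 3 misses, 0 evictions

Hit rate = 12/15 = 4/5

Answer: 4/5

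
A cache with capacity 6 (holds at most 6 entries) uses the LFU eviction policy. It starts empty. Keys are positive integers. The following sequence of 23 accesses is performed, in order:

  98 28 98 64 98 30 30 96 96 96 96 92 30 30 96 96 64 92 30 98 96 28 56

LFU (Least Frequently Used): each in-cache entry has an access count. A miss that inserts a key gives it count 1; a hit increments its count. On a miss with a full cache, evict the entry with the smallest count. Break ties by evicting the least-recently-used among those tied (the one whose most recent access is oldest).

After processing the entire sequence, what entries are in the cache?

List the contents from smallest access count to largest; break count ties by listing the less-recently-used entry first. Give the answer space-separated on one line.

LFU simulation (capacity=6):
  1. access 98: MISS. Cache: [98(c=1)]
  2. access 28: MISS. Cache: [98(c=1) 28(c=1)]
  3. access 98: HIT, count now 2. Cache: [28(c=1) 98(c=2)]
  4. access 64: MISS. Cache: [28(c=1) 64(c=1) 98(c=2)]
  5. access 98: HIT, count now 3. Cache: [28(c=1) 64(c=1) 98(c=3)]
  6. access 30: MISS. Cache: [28(c=1) 64(c=1) 30(c=1) 98(c=3)]
  7. access 30: HIT, count now 2. Cache: [28(c=1) 64(c=1) 30(c=2) 98(c=3)]
  8. access 96: MISS. Cache: [28(c=1) 64(c=1) 96(c=1) 30(c=2) 98(c=3)]
  9. access 96: HIT, count now 2. Cache: [28(c=1) 64(c=1) 30(c=2) 96(c=2) 98(c=3)]
  10. access 96: HIT, count now 3. Cache: [28(c=1) 64(c=1) 30(c=2) 98(c=3) 96(c=3)]
  11. access 96: HIT, count now 4. Cache: [28(c=1) 64(c=1) 30(c=2) 98(c=3) 96(c=4)]
  12. access 92: MISS. Cache: [28(c=1) 64(c=1) 92(c=1) 30(c=2) 98(c=3) 96(c=4)]
  13. access 30: HIT, count now 3. Cache: [28(c=1) 64(c=1) 92(c=1) 98(c=3) 30(c=3) 96(c=4)]
  14. access 30: HIT, count now 4. Cache: [28(c=1) 64(c=1) 92(c=1) 98(c=3) 96(c=4) 30(c=4)]
  15. access 96: HIT, count now 5. Cache: [28(c=1) 64(c=1) 92(c=1) 98(c=3) 30(c=4) 96(c=5)]
  16. access 96: HIT, count now 6. Cache: [28(c=1) 64(c=1) 92(c=1) 98(c=3) 30(c=4) 96(c=6)]
  17. access 64: HIT, count now 2. Cache: [28(c=1) 92(c=1) 64(c=2) 98(c=3) 30(c=4) 96(c=6)]
  18. access 92: HIT, count now 2. Cache: [28(c=1) 64(c=2) 92(c=2) 98(c=3) 30(c=4) 96(c=6)]
  19. access 30: HIT, count now 5. Cache: [28(c=1) 64(c=2) 92(c=2) 98(c=3) 30(c=5) 96(c=6)]
  20. access 98: HIT, count now 4. Cache: [28(c=1) 64(c=2) 92(c=2) 98(c=4) 30(c=5) 96(c=6)]
  21. access 96: HIT, count now 7. Cache: [28(c=1) 64(c=2) 92(c=2) 98(c=4) 30(c=5) 96(c=7)]
  22. access 28: HIT, count now 2. Cache: [64(c=2) 92(c=2) 28(c=2) 98(c=4) 30(c=5) 96(c=7)]
  23. access 56: MISS, evict 64(c=2). Cache: [56(c=1) 92(c=2) 28(c=2) 98(c=4) 30(c=5) 96(c=7)]
Total: 16 hits, 7 misses, 1 evictions

Answer: 56 92 28 98 30 96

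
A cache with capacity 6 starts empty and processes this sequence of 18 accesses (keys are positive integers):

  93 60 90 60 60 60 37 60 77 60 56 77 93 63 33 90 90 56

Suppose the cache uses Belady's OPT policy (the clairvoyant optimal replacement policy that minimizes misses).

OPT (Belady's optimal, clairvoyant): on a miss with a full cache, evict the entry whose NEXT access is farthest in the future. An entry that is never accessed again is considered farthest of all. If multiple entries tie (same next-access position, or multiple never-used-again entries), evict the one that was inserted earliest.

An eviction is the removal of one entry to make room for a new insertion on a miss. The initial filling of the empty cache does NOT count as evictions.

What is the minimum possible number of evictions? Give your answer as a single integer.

Answer: 2

Derivation:
OPT (Belady) simulation (capacity=6):
  1. access 93: MISS. Cache: [93]
  2. access 60: MISS. Cache: [93 60]
  3. access 90: MISS. Cache: [93 60 90]
  4. access 60: HIT. Next use of 60: step 5. Cache: [93 60 90]
  5. access 60: HIT. Next use of 60: step 6. Cache: [93 60 90]
  6. access 60: HIT. Next use of 60: step 8. Cache: [93 60 90]
  7. access 37: MISS. Cache: [93 60 90 37]
  8. access 60: HIT. Next use of 60: step 10. Cache: [93 60 90 37]
  9. access 77: MISS. Cache: [93 60 90 37 77]
  10. access 60: HIT. Next use of 60: never. Cache: [93 60 90 37 77]
  11. access 56: MISS. Cache: [93 60 90 37 77 56]
  12. access 77: HIT. Next use of 77: never. Cache: [93 60 90 37 77 56]
  13. access 93: HIT. Next use of 93: never. Cache: [93 60 90 37 77 56]
  14. access 63: MISS, evict 93 (next use: never). Cache: [60 90 37 77 56 63]
  15. access 33: MISS, evict 60 (next use: never). Cache: [90 37 77 56 63 33]
  16. access 90: HIT. Next use of 90: step 17. Cache: [90 37 77 56 63 33]
  17. access 90: HIT. Next use of 90: never. Cache: [90 37 77 56 63 33]
  18. access 56: HIT. Next use of 56: never. Cache: [90 37 77 56 63 33]
Total: 10 hits, 8 misses, 2 evictions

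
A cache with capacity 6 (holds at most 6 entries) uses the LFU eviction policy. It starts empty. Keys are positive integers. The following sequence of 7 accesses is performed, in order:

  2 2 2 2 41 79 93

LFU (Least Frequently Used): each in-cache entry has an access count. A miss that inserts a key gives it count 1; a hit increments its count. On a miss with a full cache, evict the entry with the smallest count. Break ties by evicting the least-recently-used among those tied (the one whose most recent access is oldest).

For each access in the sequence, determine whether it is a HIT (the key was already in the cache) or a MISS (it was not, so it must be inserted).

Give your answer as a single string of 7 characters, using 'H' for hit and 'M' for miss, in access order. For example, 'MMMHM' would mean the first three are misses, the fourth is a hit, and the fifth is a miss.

LFU simulation (capacity=6):
  1. access 2: MISS. Cache: [2(c=1)]
  2. access 2: HIT, count now 2. Cache: [2(c=2)]
  3. access 2: HIT, count now 3. Cache: [2(c=3)]
  4. access 2: HIT, count now 4. Cache: [2(c=4)]
  5. access 41: MISS. Cache: [41(c=1) 2(c=4)]
  6. access 79: MISS. Cache: [41(c=1) 79(c=1) 2(c=4)]
  7. access 93: MISS. Cache: [41(c=1) 79(c=1) 93(c=1) 2(c=4)]
Total: 3 hits, 4 misses, 0 evictions

Answer: MHHHMMM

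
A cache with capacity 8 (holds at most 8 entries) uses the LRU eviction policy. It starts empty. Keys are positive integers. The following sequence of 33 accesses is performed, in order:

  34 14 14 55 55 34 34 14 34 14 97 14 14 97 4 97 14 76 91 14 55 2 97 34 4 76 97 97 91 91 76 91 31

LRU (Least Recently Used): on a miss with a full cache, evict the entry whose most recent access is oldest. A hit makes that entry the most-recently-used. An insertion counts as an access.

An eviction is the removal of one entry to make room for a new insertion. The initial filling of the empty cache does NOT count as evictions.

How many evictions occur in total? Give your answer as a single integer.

LRU simulation (capacity=8):
  1. access 34: MISS. Cache (LRU->MRU): [34]
  2. access 14: MISS. Cache (LRU->MRU): [34 14]
  3. access 14: HIT. Cache (LRU->MRU): [34 14]
  4. access 55: MISS. Cache (LRU->MRU): [34 14 55]
  5. access 55: HIT. Cache (LRU->MRU): [34 14 55]
  6. access 34: HIT. Cache (LRU->MRU): [14 55 34]
  7. access 34: HIT. Cache (LRU->MRU): [14 55 34]
  8. access 14: HIT. Cache (LRU->MRU): [55 34 14]
  9. access 34: HIT. Cache (LRU->MRU): [55 14 34]
  10. access 14: HIT. Cache (LRU->MRU): [55 34 14]
  11. access 97: MISS. Cache (LRU->MRU): [55 34 14 97]
  12. access 14: HIT. Cache (LRU->MRU): [55 34 97 14]
  13. access 14: HIT. Cache (LRU->MRU): [55 34 97 14]
  14. access 97: HIT. Cache (LRU->MRU): [55 34 14 97]
  15. access 4: MISS. Cache (LRU->MRU): [55 34 14 97 4]
  16. access 97: HIT. Cache (LRU->MRU): [55 34 14 4 97]
  17. access 14: HIT. Cache (LRU->MRU): [55 34 4 97 14]
  18. access 76: MISS. Cache (LRU->MRU): [55 34 4 97 14 76]
  19. access 91: MISS. Cache (LRU->MRU): [55 34 4 97 14 76 91]
  20. access 14: HIT. Cache (LRU->MRU): [55 34 4 97 76 91 14]
  21. access 55: HIT. Cache (LRU->MRU): [34 4 97 76 91 14 55]
  22. access 2: MISS. Cache (LRU->MRU): [34 4 97 76 91 14 55 2]
  23. access 97: HIT. Cache (LRU->MRU): [34 4 76 91 14 55 2 97]
  24. access 34: HIT. Cache (LRU->MRU): [4 76 91 14 55 2 97 34]
  25. access 4: HIT. Cache (LRU->MRU): [76 91 14 55 2 97 34 4]
  26. access 76: HIT. Cache (LRU->MRU): [91 14 55 2 97 34 4 76]
  27. access 97: HIT. Cache (LRU->MRU): [91 14 55 2 34 4 76 97]
  28. access 97: HIT. Cache (LRU->MRU): [91 14 55 2 34 4 76 97]
  29. access 91: HIT. Cache (LRU->MRU): [14 55 2 34 4 76 97 91]
  30. access 91: HIT. Cache (LRU->MRU): [14 55 2 34 4 76 97 91]
  31. access 76: HIT. Cache (LRU->MRU): [14 55 2 34 4 97 91 76]
  32. access 91: HIT. Cache (LRU->MRU): [14 55 2 34 4 97 76 91]
  33. access 31: MISS, evict 14. Cache (LRU->MRU): [55 2 34 4 97 76 91 31]
Total: 24 hits, 9 misses, 1 evictions

Answer: 1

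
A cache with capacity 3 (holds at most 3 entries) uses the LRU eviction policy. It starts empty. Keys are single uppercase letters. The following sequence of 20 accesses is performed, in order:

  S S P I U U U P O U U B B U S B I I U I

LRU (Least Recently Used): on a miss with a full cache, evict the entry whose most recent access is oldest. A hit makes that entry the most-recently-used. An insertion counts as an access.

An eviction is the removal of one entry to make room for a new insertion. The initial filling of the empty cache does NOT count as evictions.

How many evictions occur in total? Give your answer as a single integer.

LRU simulation (capacity=3):
  1. access S: MISS. Cache (LRU->MRU): [S]
  2. access S: HIT. Cache (LRU->MRU): [S]
  3. access P: MISS. Cache (LRU->MRU): [S P]
  4. access I: MISS. Cache (LRU->MRU): [S P I]
  5. access U: MISS, evict S. Cache (LRU->MRU): [P I U]
  6. access U: HIT. Cache (LRU->MRU): [P I U]
  7. access U: HIT. Cache (LRU->MRU): [P I U]
  8. access P: HIT. Cache (LRU->MRU): [I U P]
  9. access O: MISS, evict I. Cache (LRU->MRU): [U P O]
  10. access U: HIT. Cache (LRU->MRU): [P O U]
  11. access U: HIT. Cache (LRU->MRU): [P O U]
  12. access B: MISS, evict P. Cache (LRU->MRU): [O U B]
  13. access B: HIT. Cache (LRU->MRU): [O U B]
  14. access U: HIT. Cache (LRU->MRU): [O B U]
  15. access S: MISS, evict O. Cache (LRU->MRU): [B U S]
  16. access B: HIT. Cache (LRU->MRU): [U S B]
  17. access I: MISS, evict U. Cache (LRU->MRU): [S B I]
  18. access I: HIT. Cache (LRU->MRU): [S B I]
  19. access U: MISS, evict S. Cache (LRU->MRU): [B I U]
  20. access I: HIT. Cache (LRU->MRU): [B U I]
Total: 11 hits, 9 misses, 6 evictions

Answer: 6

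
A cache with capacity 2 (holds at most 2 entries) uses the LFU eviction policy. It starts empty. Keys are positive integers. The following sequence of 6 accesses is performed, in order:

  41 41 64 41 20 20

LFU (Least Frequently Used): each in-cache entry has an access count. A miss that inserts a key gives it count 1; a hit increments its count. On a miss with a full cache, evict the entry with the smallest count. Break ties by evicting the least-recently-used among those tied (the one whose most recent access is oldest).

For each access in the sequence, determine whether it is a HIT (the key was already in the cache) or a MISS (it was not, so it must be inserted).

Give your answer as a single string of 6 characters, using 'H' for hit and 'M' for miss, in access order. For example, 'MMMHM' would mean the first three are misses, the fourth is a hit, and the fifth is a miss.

Answer: MHMHMH

Derivation:
LFU simulation (capacity=2):
  1. access 41: MISS. Cache: [41(c=1)]
  2. access 41: HIT, count now 2. Cache: [41(c=2)]
  3. access 64: MISS. Cache: [64(c=1) 41(c=2)]
  4. access 41: HIT, count now 3. Cache: [64(c=1) 41(c=3)]
  5. access 20: MISS, evict 64(c=1). Cache: [20(c=1) 41(c=3)]
  6. access 20: HIT, count now 2. Cache: [20(c=2) 41(c=3)]
Total: 3 hits, 3 misses, 1 evictions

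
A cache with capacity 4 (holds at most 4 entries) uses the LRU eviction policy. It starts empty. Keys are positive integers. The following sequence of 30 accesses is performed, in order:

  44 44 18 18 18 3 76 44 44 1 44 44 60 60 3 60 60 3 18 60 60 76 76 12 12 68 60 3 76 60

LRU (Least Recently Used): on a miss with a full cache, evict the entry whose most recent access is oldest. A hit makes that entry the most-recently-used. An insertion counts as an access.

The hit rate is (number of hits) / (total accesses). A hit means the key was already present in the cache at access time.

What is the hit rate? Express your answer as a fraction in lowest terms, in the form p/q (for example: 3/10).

LRU simulation (capacity=4):
  1. access 44: MISS. Cache (LRU->MRU): [44]
  2. access 44: HIT. Cache (LRU->MRU): [44]
  3. access 18: MISS. Cache (LRU->MRU): [44 18]
  4. access 18: HIT. Cache (LRU->MRU): [44 18]
  5. access 18: HIT. Cache (LRU->MRU): [44 18]
  6. access 3: MISS. Cache (LRU->MRU): [44 18 3]
  7. access 76: MISS. Cache (LRU->MRU): [44 18 3 76]
  8. access 44: HIT. Cache (LRU->MRU): [18 3 76 44]
  9. access 44: HIT. Cache (LRU->MRU): [18 3 76 44]
  10. access 1: MISS, evict 18. Cache (LRU->MRU): [3 76 44 1]
  11. access 44: HIT. Cache (LRU->MRU): [3 76 1 44]
  12. access 44: HIT. Cache (LRU->MRU): [3 76 1 44]
  13. access 60: MISS, evict 3. Cache (LRU->MRU): [76 1 44 60]
  14. access 60: HIT. Cache (LRU->MRU): [76 1 44 60]
  15. access 3: MISS, evict 76. Cache (LRU->MRU): [1 44 60 3]
  16. access 60: HIT. Cache (LRU->MRU): [1 44 3 60]
  17. access 60: HIT. Cache (LRU->MRU): [1 44 3 60]
  18. access 3: HIT. Cache (LRU->MRU): [1 44 60 3]
  19. access 18: MISS, evict 1. Cache (LRU->MRU): [44 60 3 18]
  20. access 60: HIT. Cache (LRU->MRU): [44 3 18 60]
  21. access 60: HIT. Cache (LRU->MRU): [44 3 18 60]
  22. access 76: MISS, evict 44. Cache (LRU->MRU): [3 18 60 76]
  23. access 76: HIT. Cache (LRU->MRU): [3 18 60 76]
  24. access 12: MISS, evict 3. Cache (LRU->MRU): [18 60 76 12]
  25. access 12: HIT. Cache (LRU->MRU): [18 60 76 12]
  26. access 68: MISS, evict 18. Cache (LRU->MRU): [60 76 12 68]
  27. access 60: HIT. Cache (LRU->MRU): [76 12 68 60]
  28. access 3: MISS, evict 76. Cache (LRU->MRU): [12 68 60 3]
  29. access 76: MISS, evict 12. Cache (LRU->MRU): [68 60 3 76]
  30. access 60: HIT. Cache (LRU->MRU): [68 3 76 60]
Total: 17 hits, 13 misses, 9 evictions

Hit rate = 17/30

Answer: 17/30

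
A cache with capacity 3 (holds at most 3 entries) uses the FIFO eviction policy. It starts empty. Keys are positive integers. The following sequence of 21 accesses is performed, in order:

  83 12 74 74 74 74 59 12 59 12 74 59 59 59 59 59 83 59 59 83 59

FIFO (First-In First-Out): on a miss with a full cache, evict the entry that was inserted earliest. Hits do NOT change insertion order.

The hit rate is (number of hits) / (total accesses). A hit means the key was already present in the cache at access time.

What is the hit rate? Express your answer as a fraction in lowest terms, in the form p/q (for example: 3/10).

Answer: 16/21

Derivation:
FIFO simulation (capacity=3):
  1. access 83: MISS. Cache (old->new): [83]
  2. access 12: MISS. Cache (old->new): [83 12]
  3. access 74: MISS. Cache (old->new): [83 12 74]
  4. access 74: HIT. Cache (old->new): [83 12 74]
  5. access 74: HIT. Cache (old->new): [83 12 74]
  6. access 74: HIT. Cache (old->new): [83 12 74]
  7. access 59: MISS, evict 83. Cache (old->new): [12 74 59]
  8. access 12: HIT. Cache (old->new): [12 74 59]
  9. access 59: HIT. Cache (old->new): [12 74 59]
  10. access 12: HIT. Cache (old->new): [12 74 59]
  11. access 74: HIT. Cache (old->new): [12 74 59]
  12. access 59: HIT. Cache (old->new): [12 74 59]
  13. access 59: HIT. Cache (old->new): [12 74 59]
  14. access 59: HIT. Cache (old->new): [12 74 59]
  15. access 59: HIT. Cache (old->new): [12 74 59]
  16. access 59: HIT. Cache (old->new): [12 74 59]
  17. access 83: MISS, evict 12. Cache (old->new): [74 59 83]
  18. access 59: HIT. Cache (old->new): [74 59 83]
  19. access 59: HIT. Cache (old->new): [74 59 83]
  20. access 83: HIT. Cache (old->new): [74 59 83]
  21. access 59: HIT. Cache (old->new): [74 59 83]
Total: 16 hits, 5 misses, 2 evictions

Hit rate = 16/21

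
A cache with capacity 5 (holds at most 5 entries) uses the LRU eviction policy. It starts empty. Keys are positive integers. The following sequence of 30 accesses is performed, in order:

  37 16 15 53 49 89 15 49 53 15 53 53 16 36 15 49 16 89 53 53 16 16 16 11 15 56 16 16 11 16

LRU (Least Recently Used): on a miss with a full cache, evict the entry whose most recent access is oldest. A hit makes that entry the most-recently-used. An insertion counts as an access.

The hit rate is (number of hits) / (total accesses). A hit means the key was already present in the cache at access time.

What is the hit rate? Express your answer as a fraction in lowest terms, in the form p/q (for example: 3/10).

LRU simulation (capacity=5):
  1. access 37: MISS. Cache (LRU->MRU): [37]
  2. access 16: MISS. Cache (LRU->MRU): [37 16]
  3. access 15: MISS. Cache (LRU->MRU): [37 16 15]
  4. access 53: MISS. Cache (LRU->MRU): [37 16 15 53]
  5. access 49: MISS. Cache (LRU->MRU): [37 16 15 53 49]
  6. access 89: MISS, evict 37. Cache (LRU->MRU): [16 15 53 49 89]
  7. access 15: HIT. Cache (LRU->MRU): [16 53 49 89 15]
  8. access 49: HIT. Cache (LRU->MRU): [16 53 89 15 49]
  9. access 53: HIT. Cache (LRU->MRU): [16 89 15 49 53]
  10. access 15: HIT. Cache (LRU->MRU): [16 89 49 53 15]
  11. access 53: HIT. Cache (LRU->MRU): [16 89 49 15 53]
  12. access 53: HIT. Cache (LRU->MRU): [16 89 49 15 53]
  13. access 16: HIT. Cache (LRU->MRU): [89 49 15 53 16]
  14. access 36: MISS, evict 89. Cache (LRU->MRU): [49 15 53 16 36]
  15. access 15: HIT. Cache (LRU->MRU): [49 53 16 36 15]
  16. access 49: HIT. Cache (LRU->MRU): [53 16 36 15 49]
  17. access 16: HIT. Cache (LRU->MRU): [53 36 15 49 16]
  18. access 89: MISS, evict 53. Cache (LRU->MRU): [36 15 49 16 89]
  19. access 53: MISS, evict 36. Cache (LRU->MRU): [15 49 16 89 53]
  20. access 53: HIT. Cache (LRU->MRU): [15 49 16 89 53]
  21. access 16: HIT. Cache (LRU->MRU): [15 49 89 53 16]
  22. access 16: HIT. Cache (LRU->MRU): [15 49 89 53 16]
  23. access 16: HIT. Cache (LRU->MRU): [15 49 89 53 16]
  24. access 11: MISS, evict 15. Cache (LRU->MRU): [49 89 53 16 11]
  25. access 15: MISS, evict 49. Cache (LRU->MRU): [89 53 16 11 15]
  26. access 56: MISS, evict 89. Cache (LRU->MRU): [53 16 11 15 56]
  27. access 16: HIT. Cache (LRU->MRU): [53 11 15 56 16]
  28. access 16: HIT. Cache (LRU->MRU): [53 11 15 56 16]
  29. access 11: HIT. Cache (LRU->MRU): [53 15 56 16 11]
  30. access 16: HIT. Cache (LRU->MRU): [53 15 56 11 16]
Total: 18 hits, 12 misses, 7 evictions

Hit rate = 18/30 = 3/5

Answer: 3/5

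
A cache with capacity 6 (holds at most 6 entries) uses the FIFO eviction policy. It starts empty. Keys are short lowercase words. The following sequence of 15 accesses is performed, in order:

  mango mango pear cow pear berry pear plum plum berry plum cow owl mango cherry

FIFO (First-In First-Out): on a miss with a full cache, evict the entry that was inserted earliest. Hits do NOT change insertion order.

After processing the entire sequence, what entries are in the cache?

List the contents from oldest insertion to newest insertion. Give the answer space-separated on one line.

Answer: pear cow berry plum owl cherry

Derivation:
FIFO simulation (capacity=6):
  1. access mango: MISS. Cache (old->new): [mango]
  2. access mango: HIT. Cache (old->new): [mango]
  3. access pear: MISS. Cache (old->new): [mango pear]
  4. access cow: MISS. Cache (old->new): [mango pear cow]
  5. access pear: HIT. Cache (old->new): [mango pear cow]
  6. access berry: MISS. Cache (old->new): [mango pear cow berry]
  7. access pear: HIT. Cache (old->new): [mango pear cow berry]
  8. access plum: MISS. Cache (old->new): [mango pear cow berry plum]
  9. access plum: HIT. Cache (old->new): [mango pear cow berry plum]
  10. access berry: HIT. Cache (old->new): [mango pear cow berry plum]
  11. access plum: HIT. Cache (old->new): [mango pear cow berry plum]
  12. access cow: HIT. Cache (old->new): [mango pear cow berry plum]
  13. access owl: MISS. Cache (old->new): [mango pear cow berry plum owl]
  14. access mango: HIT. Cache (old->new): [mango pear cow berry plum owl]
  15. access cherry: MISS, evict mango. Cache (old->new): [pear cow berry plum owl cherry]
Total: 8 hits, 7 misses, 1 evictions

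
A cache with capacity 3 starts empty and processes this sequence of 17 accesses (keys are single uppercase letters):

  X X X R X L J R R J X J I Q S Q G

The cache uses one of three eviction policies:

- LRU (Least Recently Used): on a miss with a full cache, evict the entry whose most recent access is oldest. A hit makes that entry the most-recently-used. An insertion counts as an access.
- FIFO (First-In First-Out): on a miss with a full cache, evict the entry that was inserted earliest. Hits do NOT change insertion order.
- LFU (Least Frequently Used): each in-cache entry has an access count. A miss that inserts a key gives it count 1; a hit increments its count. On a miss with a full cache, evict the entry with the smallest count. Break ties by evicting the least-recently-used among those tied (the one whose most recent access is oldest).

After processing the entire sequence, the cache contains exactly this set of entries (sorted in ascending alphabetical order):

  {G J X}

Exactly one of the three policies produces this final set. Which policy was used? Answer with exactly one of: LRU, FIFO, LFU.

Simulating under each policy and comparing final sets:
  LRU: final set = {G Q S} -> differs
  FIFO: final set = {G Q S} -> differs
  LFU: final set = {G J X} -> MATCHES target
Only LFU produces the target set.

Answer: LFU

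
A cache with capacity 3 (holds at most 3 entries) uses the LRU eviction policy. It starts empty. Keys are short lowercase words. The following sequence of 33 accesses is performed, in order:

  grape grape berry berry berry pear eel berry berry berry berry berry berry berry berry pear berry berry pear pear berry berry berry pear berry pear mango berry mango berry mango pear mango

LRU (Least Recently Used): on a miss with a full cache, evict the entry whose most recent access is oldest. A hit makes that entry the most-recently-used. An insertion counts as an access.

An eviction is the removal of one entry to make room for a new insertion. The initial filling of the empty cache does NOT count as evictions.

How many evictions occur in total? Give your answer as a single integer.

Answer: 2

Derivation:
LRU simulation (capacity=3):
  1. access grape: MISS. Cache (LRU->MRU): [grape]
  2. access grape: HIT. Cache (LRU->MRU): [grape]
  3. access berry: MISS. Cache (LRU->MRU): [grape berry]
  4. access berry: HIT. Cache (LRU->MRU): [grape berry]
  5. access berry: HIT. Cache (LRU->MRU): [grape berry]
  6. access pear: MISS. Cache (LRU->MRU): [grape berry pear]
  7. access eel: MISS, evict grape. Cache (LRU->MRU): [berry pear eel]
  8. access berry: HIT. Cache (LRU->MRU): [pear eel berry]
  9. access berry: HIT. Cache (LRU->MRU): [pear eel berry]
  10. access berry: HIT. Cache (LRU->MRU): [pear eel berry]
  11. access berry: HIT. Cache (LRU->MRU): [pear eel berry]
  12. access berry: HIT. Cache (LRU->MRU): [pear eel berry]
  13. access berry: HIT. Cache (LRU->MRU): [pear eel berry]
  14. access berry: HIT. Cache (LRU->MRU): [pear eel berry]
  15. access berry: HIT. Cache (LRU->MRU): [pear eel berry]
  16. access pear: HIT. Cache (LRU->MRU): [eel berry pear]
  17. access berry: HIT. Cache (LRU->MRU): [eel pear berry]
  18. access berry: HIT. Cache (LRU->MRU): [eel pear berry]
  19. access pear: HIT. Cache (LRU->MRU): [eel berry pear]
  20. access pear: HIT. Cache (LRU->MRU): [eel berry pear]
  21. access berry: HIT. Cache (LRU->MRU): [eel pear berry]
  22. access berry: HIT. Cache (LRU->MRU): [eel pear berry]
  23. access berry: HIT. Cache (LRU->MRU): [eel pear berry]
  24. access pear: HIT. Cache (LRU->MRU): [eel berry pear]
  25. access berry: HIT. Cache (LRU->MRU): [eel pear berry]
  26. access pear: HIT. Cache (LRU->MRU): [eel berry pear]
  27. access mango: MISS, evict eel. Cache (LRU->MRU): [berry pear mango]
  28. access berry: HIT. Cache (LRU->MRU): [pear mango berry]
  29. access mango: HIT. Cache (LRU->MRU): [pear berry mango]
  30. access berry: HIT. Cache (LRU->MRU): [pear mango berry]
  31. access mango: HIT. Cache (LRU->MRU): [pear berry mango]
  32. access pear: HIT. Cache (LRU->MRU): [berry mango pear]
  33. access mango: HIT. Cache (LRU->MRU): [berry pear mango]
Total: 28 hits, 5 misses, 2 evictions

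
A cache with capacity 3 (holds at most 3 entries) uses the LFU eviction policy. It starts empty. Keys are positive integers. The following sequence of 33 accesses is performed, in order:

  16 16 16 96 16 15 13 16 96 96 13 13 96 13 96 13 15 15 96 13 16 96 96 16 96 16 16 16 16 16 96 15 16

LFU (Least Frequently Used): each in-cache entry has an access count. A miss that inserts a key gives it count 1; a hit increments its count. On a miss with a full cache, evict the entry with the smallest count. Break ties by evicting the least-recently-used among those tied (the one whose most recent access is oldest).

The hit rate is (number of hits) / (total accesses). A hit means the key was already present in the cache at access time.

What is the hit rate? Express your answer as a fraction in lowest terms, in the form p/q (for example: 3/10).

Answer: 25/33

Derivation:
LFU simulation (capacity=3):
  1. access 16: MISS. Cache: [16(c=1)]
  2. access 16: HIT, count now 2. Cache: [16(c=2)]
  3. access 16: HIT, count now 3. Cache: [16(c=3)]
  4. access 96: MISS. Cache: [96(c=1) 16(c=3)]
  5. access 16: HIT, count now 4. Cache: [96(c=1) 16(c=4)]
  6. access 15: MISS. Cache: [96(c=1) 15(c=1) 16(c=4)]
  7. access 13: MISS, evict 96(c=1). Cache: [15(c=1) 13(c=1) 16(c=4)]
  8. access 16: HIT, count now 5. Cache: [15(c=1) 13(c=1) 16(c=5)]
  9. access 96: MISS, evict 15(c=1). Cache: [13(c=1) 96(c=1) 16(c=5)]
  10. access 96: HIT, count now 2. Cache: [13(c=1) 96(c=2) 16(c=5)]
  11. access 13: HIT, count now 2. Cache: [96(c=2) 13(c=2) 16(c=5)]
  12. access 13: HIT, count now 3. Cache: [96(c=2) 13(c=3) 16(c=5)]
  13. access 96: HIT, count now 3. Cache: [13(c=3) 96(c=3) 16(c=5)]
  14. access 13: HIT, count now 4. Cache: [96(c=3) 13(c=4) 16(c=5)]
  15. access 96: HIT, count now 4. Cache: [13(c=4) 96(c=4) 16(c=5)]
  16. access 13: HIT, count now 5. Cache: [96(c=4) 16(c=5) 13(c=5)]
  17. access 15: MISS, evict 96(c=4). Cache: [15(c=1) 16(c=5) 13(c=5)]
  18. access 15: HIT, count now 2. Cache: [15(c=2) 16(c=5) 13(c=5)]
  19. access 96: MISS, evict 15(c=2). Cache: [96(c=1) 16(c=5) 13(c=5)]
  20. access 13: HIT, count now 6. Cache: [96(c=1) 16(c=5) 13(c=6)]
  21. access 16: HIT, count now 6. Cache: [96(c=1) 13(c=6) 16(c=6)]
  22. access 96: HIT, count now 2. Cache: [96(c=2) 13(c=6) 16(c=6)]
  23. access 96: HIT, count now 3. Cache: [96(c=3) 13(c=6) 16(c=6)]
  24. access 16: HIT, count now 7. Cache: [96(c=3) 13(c=6) 16(c=7)]
  25. access 96: HIT, count now 4. Cache: [96(c=4) 13(c=6) 16(c=7)]
  26. access 16: HIT, count now 8. Cache: [96(c=4) 13(c=6) 16(c=8)]
  27. access 16: HIT, count now 9. Cache: [96(c=4) 13(c=6) 16(c=9)]
  28. access 16: HIT, count now 10. Cache: [96(c=4) 13(c=6) 16(c=10)]
  29. access 16: HIT, count now 11. Cache: [96(c=4) 13(c=6) 16(c=11)]
  30. access 16: HIT, count now 12. Cache: [96(c=4) 13(c=6) 16(c=12)]
  31. access 96: HIT, count now 5. Cache: [96(c=5) 13(c=6) 16(c=12)]
  32. access 15: MISS, evict 96(c=5). Cache: [15(c=1) 13(c=6) 16(c=12)]
  33. access 16: HIT, count now 13. Cache: [15(c=1) 13(c=6) 16(c=13)]
Total: 25 hits, 8 misses, 5 evictions

Hit rate = 25/33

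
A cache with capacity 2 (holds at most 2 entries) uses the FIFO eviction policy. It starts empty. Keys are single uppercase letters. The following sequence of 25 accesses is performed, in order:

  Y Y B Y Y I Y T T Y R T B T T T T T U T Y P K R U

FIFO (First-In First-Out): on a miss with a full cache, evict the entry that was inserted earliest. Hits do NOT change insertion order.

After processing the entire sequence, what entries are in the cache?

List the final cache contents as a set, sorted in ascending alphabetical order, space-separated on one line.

Answer: R U

Derivation:
FIFO simulation (capacity=2):
  1. access Y: MISS. Cache (old->new): [Y]
  2. access Y: HIT. Cache (old->new): [Y]
  3. access B: MISS. Cache (old->new): [Y B]
  4. access Y: HIT. Cache (old->new): [Y B]
  5. access Y: HIT. Cache (old->new): [Y B]
  6. access I: MISS, evict Y. Cache (old->new): [B I]
  7. access Y: MISS, evict B. Cache (old->new): [I Y]
  8. access T: MISS, evict I. Cache (old->new): [Y T]
  9. access T: HIT. Cache (old->new): [Y T]
  10. access Y: HIT. Cache (old->new): [Y T]
  11. access R: MISS, evict Y. Cache (old->new): [T R]
  12. access T: HIT. Cache (old->new): [T R]
  13. access B: MISS, evict T. Cache (old->new): [R B]
  14. access T: MISS, evict R. Cache (old->new): [B T]
  15. access T: HIT. Cache (old->new): [B T]
  16. access T: HIT. Cache (old->new): [B T]
  17. access T: HIT. Cache (old->new): [B T]
  18. access T: HIT. Cache (old->new): [B T]
  19. access U: MISS, evict B. Cache (old->new): [T U]
  20. access T: HIT. Cache (old->new): [T U]
  21. access Y: MISS, evict T. Cache (old->new): [U Y]
  22. access P: MISS, evict U. Cache (old->new): [Y P]
  23. access K: MISS, evict Y. Cache (old->new): [P K]
  24. access R: MISS, evict P. Cache (old->new): [K R]
  25. access U: MISS, evict K. Cache (old->new): [R U]
Total: 11 hits, 14 misses, 12 evictions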